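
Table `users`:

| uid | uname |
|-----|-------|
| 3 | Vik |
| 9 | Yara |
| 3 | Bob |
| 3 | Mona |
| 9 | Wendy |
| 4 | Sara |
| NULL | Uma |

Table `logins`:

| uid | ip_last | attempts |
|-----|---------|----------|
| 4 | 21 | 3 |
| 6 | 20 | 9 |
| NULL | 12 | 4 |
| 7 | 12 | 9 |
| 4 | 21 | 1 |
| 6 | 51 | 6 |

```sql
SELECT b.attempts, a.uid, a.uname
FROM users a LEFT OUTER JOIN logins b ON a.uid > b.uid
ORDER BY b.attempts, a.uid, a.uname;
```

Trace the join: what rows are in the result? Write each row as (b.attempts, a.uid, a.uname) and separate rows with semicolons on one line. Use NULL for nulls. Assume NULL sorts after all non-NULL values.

LEFT JOIN keeps every row from `users`; unmatched rows get NULL for `logins`'s columns.
Matching on a.uid > b.uid. A NULL in a compared column never satisfies the condition.
- a (uid=3) has no partner → padded with NULL.
- a (uid=9) pairs with 5 row(s) of b.
- a (uid=3) has no partner → padded with NULL.
- a (uid=3) has no partner → padded with NULL.
- a (uid=9) pairs with 5 row(s) of b.
- a (uid=4) has no partner → padded with NULL.
- a (uid=NULL) has no partner → padded with NULL.

(1, 9, Wendy); (1, 9, Yara); (3, 9, Wendy); (3, 9, Yara); (6, 9, Wendy); (6, 9, Yara); (9, 9, Wendy); (9, 9, Wendy); (9, 9, Yara); (9, 9, Yara); (NULL, 3, Bob); (NULL, 3, Mona); (NULL, 3, Vik); (NULL, 4, Sara); (NULL, NULL, Uma)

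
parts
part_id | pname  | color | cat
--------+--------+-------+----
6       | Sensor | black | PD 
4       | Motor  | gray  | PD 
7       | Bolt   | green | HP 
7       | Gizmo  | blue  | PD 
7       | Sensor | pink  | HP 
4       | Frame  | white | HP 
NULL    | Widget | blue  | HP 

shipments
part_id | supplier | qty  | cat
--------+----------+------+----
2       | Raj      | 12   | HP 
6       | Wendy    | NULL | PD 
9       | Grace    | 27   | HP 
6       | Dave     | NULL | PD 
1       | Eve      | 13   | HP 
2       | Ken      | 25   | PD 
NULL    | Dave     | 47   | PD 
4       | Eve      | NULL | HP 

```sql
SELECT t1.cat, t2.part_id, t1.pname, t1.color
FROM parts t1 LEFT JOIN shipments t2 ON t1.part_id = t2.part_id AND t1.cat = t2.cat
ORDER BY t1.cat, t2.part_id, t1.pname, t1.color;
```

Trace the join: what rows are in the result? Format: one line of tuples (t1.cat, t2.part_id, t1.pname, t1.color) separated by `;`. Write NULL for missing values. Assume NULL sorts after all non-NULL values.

(HP, 4, Frame, white); (HP, NULL, Bolt, green); (HP, NULL, Sensor, pink); (HP, NULL, Widget, blue); (PD, 6, Sensor, black); (PD, 6, Sensor, black); (PD, NULL, Gizmo, blue); (PD, NULL, Motor, gray)

LEFT JOIN keeps every row from `parts`; unmatched rows get NULL for `shipments`'s columns.
Matching on t1.part_id = t2.part_id AND t1.cat = t2.cat. A NULL in a compared column never satisfies the condition.
- t1 (part_id=6, cat=PD) pairs with 2 row(s) of t2.
- t1 (part_id=4, cat=PD) has no partner → padded with NULL.
- t1 (part_id=7, cat=HP) has no partner → padded with NULL.
- t1 (part_id=7, cat=PD) has no partner → padded with NULL.
- t1 (part_id=7, cat=HP) has no partner → padded with NULL.
- t1 (part_id=4, cat=HP) pairs with 1 row(s) of t2.
- t1 (part_id=NULL, cat=HP) has no partner → padded with NULL.
After projecting and ordering:
t1.cat | t2.part_id | t1.pname | t1.color
HP | 4 | Frame | white
HP | NULL | Bolt | green
HP | NULL | Sensor | pink
HP | NULL | Widget | blue
PD | 6 | Sensor | black
PD | 6 | Sensor | black
PD | NULL | Gizmo | blue
PD | NULL | Motor | gray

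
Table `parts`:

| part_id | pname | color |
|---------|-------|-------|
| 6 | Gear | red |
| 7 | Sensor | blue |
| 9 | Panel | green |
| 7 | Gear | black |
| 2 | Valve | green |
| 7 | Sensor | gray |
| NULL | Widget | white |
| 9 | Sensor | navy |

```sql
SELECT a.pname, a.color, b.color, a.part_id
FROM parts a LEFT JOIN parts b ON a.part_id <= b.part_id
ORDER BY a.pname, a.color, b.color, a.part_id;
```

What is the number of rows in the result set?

LEFT JOIN keeps every row from `parts a`; unmatched rows get NULL for `parts b`'s columns.
Matching on a.part_id <= b.part_id. A NULL in a compared column never satisfies the condition.
Matched pairs: 32; unmatched a rows kept: 1.
Total: 32 matched + 1 padded = 33 rows.

33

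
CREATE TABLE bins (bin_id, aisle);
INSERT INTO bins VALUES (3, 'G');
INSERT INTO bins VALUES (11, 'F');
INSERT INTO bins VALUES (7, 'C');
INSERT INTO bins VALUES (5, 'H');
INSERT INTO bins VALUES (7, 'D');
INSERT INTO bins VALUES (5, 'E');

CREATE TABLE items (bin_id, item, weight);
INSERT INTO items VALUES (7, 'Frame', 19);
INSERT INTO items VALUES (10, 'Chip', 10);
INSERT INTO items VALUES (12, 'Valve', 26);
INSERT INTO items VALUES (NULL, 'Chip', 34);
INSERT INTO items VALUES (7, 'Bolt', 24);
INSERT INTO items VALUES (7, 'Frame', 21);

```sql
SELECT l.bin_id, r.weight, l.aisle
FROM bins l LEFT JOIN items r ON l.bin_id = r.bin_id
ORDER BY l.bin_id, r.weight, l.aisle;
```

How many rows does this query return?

10

LEFT JOIN keeps every row from `bins`; unmatched rows get NULL for `items`'s columns.
Matching on l.bin_id = r.bin_id. A NULL in a compared column never satisfies the condition.
Matched pairs: 6; unmatched l rows kept: 4.
Total: 6 matched + 4 padded = 10 rows.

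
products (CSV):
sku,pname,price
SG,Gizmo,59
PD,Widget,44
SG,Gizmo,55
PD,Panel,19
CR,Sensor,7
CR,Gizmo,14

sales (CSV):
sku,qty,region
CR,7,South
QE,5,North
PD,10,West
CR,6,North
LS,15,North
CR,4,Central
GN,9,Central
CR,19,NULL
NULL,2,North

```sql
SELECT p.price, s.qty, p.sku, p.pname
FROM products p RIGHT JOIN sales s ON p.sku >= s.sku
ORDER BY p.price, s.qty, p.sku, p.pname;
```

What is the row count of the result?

39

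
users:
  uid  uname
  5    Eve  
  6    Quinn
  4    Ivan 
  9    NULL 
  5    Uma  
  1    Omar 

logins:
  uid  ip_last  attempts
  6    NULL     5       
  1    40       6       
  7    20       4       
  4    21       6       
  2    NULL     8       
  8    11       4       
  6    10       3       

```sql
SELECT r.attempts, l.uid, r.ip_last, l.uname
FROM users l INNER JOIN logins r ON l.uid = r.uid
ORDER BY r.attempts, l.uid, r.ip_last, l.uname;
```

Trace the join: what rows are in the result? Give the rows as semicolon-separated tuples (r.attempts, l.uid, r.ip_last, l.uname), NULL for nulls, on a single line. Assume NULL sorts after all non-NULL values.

(3, 6, 10, Quinn); (5, 6, NULL, Quinn); (6, 1, 40, Omar); (6, 4, 21, Ivan)

INNER JOIN keeps only pairs where the ON condition holds.
Matching on l.uid = r.uid.
- l[0] uid=5 → no match; dropped.
- l[1] uid=6 → 2 match(es) in r → 2 row(s).
- l[2] uid=4 → 1 match(es) in r → 1 row(s).
- l[3] uid=9 → no match; dropped.
- l[4] uid=5 → no match; dropped.
- l[5] uid=1 → 1 match(es) in r → 1 row(s).
After projecting and ordering:
r.attempts | l.uid | r.ip_last | l.uname
3 | 6 | 10 | Quinn
5 | 6 | NULL | Quinn
6 | 1 | 40 | Omar
6 | 4 | 21 | Ivan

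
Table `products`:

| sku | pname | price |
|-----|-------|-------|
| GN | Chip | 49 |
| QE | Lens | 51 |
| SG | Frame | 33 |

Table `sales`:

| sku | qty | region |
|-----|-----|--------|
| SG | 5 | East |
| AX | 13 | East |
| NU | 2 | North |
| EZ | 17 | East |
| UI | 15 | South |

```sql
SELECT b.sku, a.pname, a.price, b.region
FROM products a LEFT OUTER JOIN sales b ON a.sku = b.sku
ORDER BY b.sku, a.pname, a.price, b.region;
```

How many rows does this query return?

3

LEFT JOIN keeps every row from `products`; unmatched rows get NULL for `sales`'s columns.
Matching on a.sku = b.sku.
Matched pairs: 1; unmatched a rows kept: 2.
Total: 1 matched + 2 padded = 3 rows.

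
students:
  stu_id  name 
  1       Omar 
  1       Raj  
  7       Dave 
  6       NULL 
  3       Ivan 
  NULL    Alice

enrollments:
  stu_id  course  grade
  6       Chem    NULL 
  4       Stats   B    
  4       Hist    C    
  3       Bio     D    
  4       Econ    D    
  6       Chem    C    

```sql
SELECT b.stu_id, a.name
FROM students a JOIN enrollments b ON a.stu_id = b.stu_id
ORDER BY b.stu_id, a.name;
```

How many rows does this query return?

3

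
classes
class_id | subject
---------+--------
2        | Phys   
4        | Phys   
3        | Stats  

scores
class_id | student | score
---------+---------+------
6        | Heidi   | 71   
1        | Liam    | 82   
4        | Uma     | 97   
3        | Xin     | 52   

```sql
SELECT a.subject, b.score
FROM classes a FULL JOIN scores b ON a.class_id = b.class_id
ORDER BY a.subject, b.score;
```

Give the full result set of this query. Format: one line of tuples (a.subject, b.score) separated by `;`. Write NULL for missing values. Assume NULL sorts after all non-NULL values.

FULL OUTER JOIN keeps every row from both sides; unmatched rows get NULL for the other side's columns.
Matching on a.class_id = b.class_id.
Matched pairs: 2; unmatched a rows kept: 1; unmatched b rows kept: 2.

(Phys, 97); (Phys, NULL); (Stats, 52); (NULL, 71); (NULL, 82)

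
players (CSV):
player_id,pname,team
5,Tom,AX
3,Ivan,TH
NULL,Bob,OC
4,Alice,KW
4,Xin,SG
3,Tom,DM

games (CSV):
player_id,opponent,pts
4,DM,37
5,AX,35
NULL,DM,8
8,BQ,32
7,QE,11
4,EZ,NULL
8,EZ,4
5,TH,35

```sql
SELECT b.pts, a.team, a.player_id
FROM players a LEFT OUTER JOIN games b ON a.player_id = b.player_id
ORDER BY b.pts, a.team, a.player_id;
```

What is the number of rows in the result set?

9

LEFT JOIN keeps every row from `players`; unmatched rows get NULL for `games`'s columns.
Matching on a.player_id = b.player_id. A NULL in a compared column never satisfies the condition.
Matched pairs: 6; unmatched a rows kept: 3.
Total: 6 matched + 3 padded = 9 rows.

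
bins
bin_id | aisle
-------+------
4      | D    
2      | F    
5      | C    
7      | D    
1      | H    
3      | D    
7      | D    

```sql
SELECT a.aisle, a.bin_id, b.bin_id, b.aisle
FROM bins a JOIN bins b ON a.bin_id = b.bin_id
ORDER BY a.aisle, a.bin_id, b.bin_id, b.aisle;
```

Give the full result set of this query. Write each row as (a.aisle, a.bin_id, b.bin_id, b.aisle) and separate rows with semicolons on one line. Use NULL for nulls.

INNER JOIN keeps only pairs where the ON condition holds.
Matching on a.bin_id = b.bin_id.
- a (bin_id=4) pairs with 1 row(s) of b.
- a (bin_id=2) pairs with 1 row(s) of b.
- a (bin_id=5) pairs with 1 row(s) of b.
- a (bin_id=7) pairs with 2 row(s) of b.
- a (bin_id=1) pairs with 1 row(s) of b.
- a (bin_id=3) pairs with 1 row(s) of b.
- a (bin_id=7) pairs with 2 row(s) of b.
After projecting and ordering:
a.aisle | a.bin_id | b.bin_id | b.aisle
C | 5 | 5 | C
D | 3 | 3 | D
D | 4 | 4 | D
D | 7 | 7 | D
D | 7 | 7 | D
D | 7 | 7 | D
D | 7 | 7 | D
F | 2 | 2 | F
H | 1 | 1 | H

(C, 5, 5, C); (D, 3, 3, D); (D, 4, 4, D); (D, 7, 7, D); (D, 7, 7, D); (D, 7, 7, D); (D, 7, 7, D); (F, 2, 2, F); (H, 1, 1, H)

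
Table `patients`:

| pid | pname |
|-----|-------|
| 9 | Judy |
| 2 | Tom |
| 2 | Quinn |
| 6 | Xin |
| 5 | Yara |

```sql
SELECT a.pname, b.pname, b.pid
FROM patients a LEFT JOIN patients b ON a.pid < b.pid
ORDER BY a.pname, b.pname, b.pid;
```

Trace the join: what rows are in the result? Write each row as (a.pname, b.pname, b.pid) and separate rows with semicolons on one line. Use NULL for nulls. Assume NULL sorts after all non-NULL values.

LEFT JOIN keeps every row from `patients a`; unmatched rows get NULL for `patients b`'s columns.
Matching on a.pid < b.pid.
- pid=9: no b row matches, row kept with b columns NULL.
- pid=2: 3 matching b row(s), so 3 row(s) emitted.
- pid=2: 3 matching b row(s), so 3 row(s) emitted.
- pid=6: 1 matching b row(s), so 1 row(s) emitted.
- pid=5: 2 matching b row(s), so 2 row(s) emitted.
After projecting and ordering:
a.pname | b.pname | b.pid
Judy | NULL | NULL
Quinn | Judy | 9
Quinn | Xin | 6
Quinn | Yara | 5
Tom | Judy | 9
Tom | Xin | 6
Tom | Yara | 5
Xin | Judy | 9
Yara | Judy | 9
Yara | Xin | 6

(Judy, NULL, NULL); (Quinn, Judy, 9); (Quinn, Xin, 6); (Quinn, Yara, 5); (Tom, Judy, 9); (Tom, Xin, 6); (Tom, Yara, 5); (Xin, Judy, 9); (Yara, Judy, 9); (Yara, Xin, 6)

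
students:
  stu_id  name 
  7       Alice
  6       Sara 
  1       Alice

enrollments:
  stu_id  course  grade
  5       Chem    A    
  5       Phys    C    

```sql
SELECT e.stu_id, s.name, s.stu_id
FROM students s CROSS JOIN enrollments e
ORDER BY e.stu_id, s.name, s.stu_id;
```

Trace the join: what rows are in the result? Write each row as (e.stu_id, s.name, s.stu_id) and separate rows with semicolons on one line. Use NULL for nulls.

CROSS JOIN pairs every row of `students` with every row of `enrollments`: 3 × 2 = 6 rows.
After projecting and ordering:
e.stu_id | s.name | s.stu_id
5 | Alice | 1
5 | Alice | 1
5 | Alice | 7
5 | Alice | 7
5 | Sara | 6
5 | Sara | 6

(5, Alice, 1); (5, Alice, 1); (5, Alice, 7); (5, Alice, 7); (5, Sara, 6); (5, Sara, 6)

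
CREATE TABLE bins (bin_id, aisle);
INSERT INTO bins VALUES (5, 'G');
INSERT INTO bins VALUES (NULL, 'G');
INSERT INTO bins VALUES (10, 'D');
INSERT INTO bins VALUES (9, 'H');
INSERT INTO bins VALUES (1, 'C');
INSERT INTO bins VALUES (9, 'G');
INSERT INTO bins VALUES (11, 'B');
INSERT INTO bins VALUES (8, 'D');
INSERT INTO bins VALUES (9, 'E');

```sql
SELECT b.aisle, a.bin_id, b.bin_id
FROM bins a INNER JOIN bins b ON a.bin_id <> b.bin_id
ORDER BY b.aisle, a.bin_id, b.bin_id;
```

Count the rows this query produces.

INNER JOIN keeps only pairs where the ON condition holds.
Matching on a.bin_id <> b.bin_id. A NULL in a compared column never satisfies the condition.
- bin_id=5: 7 matching b row(s), so 7 row(s) emitted.
- bin_id=NULL: no matching b row, dropped.
- bin_id=10: 7 matching b row(s), so 7 row(s) emitted.
- bin_id=9: 5 matching b row(s), so 5 row(s) emitted.
- bin_id=1: 7 matching b row(s), so 7 row(s) emitted.
- bin_id=9: 5 matching b row(s), so 5 row(s) emitted.
- bin_id=11: 7 matching b row(s), so 7 row(s) emitted.
- bin_id=8: 7 matching b row(s), so 7 row(s) emitted.
- bin_id=9: 5 matching b row(s), so 5 row(s) emitted.
Total: 50 rows.

50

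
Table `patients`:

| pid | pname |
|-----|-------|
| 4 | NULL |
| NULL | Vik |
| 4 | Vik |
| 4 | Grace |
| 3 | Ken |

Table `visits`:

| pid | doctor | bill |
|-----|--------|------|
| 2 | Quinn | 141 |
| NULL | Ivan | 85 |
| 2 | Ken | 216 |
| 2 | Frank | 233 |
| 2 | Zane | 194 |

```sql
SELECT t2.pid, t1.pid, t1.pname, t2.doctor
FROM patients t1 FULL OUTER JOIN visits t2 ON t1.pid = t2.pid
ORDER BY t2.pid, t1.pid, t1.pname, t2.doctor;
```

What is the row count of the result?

10

FULL OUTER JOIN keeps every row from both sides; unmatched rows get NULL for the other side's columns.
Matching on t1.pid = t2.pid. A NULL in a compared column never satisfies the condition.
- t1[0] pid=4 → no match; kept with NULLs on the t2 side.
- t1[1] pid=NULL → no match; kept with NULLs on the t2 side.
- t1[2] pid=4 → no match; kept with NULLs on the t2 side.
- t1[3] pid=4 → no match; kept with NULLs on the t2 side.
- t1[4] pid=3 → no match; kept with NULLs on the t2 side.
- 5 t2 row(s) had no t1 match → kept, t1 columns NULL.
Total: 0 matched + 10 padded = 10 rows.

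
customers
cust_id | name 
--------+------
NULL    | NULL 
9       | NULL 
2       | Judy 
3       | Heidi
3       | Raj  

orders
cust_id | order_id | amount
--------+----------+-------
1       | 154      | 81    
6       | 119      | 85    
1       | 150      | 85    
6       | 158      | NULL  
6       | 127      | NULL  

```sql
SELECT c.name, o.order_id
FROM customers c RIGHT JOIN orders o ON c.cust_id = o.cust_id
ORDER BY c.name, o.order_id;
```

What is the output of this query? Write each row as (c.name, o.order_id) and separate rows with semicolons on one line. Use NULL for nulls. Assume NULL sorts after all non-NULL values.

(NULL, 119); (NULL, 127); (NULL, 150); (NULL, 154); (NULL, 158)

RIGHT JOIN keeps every row from `orders`; unmatched rows get NULL for `customers`'s columns.
Matching on c.cust_id = o.cust_id. A NULL in a compared column never satisfies the condition.
Matched pairs: 0; unmatched o rows kept: 5.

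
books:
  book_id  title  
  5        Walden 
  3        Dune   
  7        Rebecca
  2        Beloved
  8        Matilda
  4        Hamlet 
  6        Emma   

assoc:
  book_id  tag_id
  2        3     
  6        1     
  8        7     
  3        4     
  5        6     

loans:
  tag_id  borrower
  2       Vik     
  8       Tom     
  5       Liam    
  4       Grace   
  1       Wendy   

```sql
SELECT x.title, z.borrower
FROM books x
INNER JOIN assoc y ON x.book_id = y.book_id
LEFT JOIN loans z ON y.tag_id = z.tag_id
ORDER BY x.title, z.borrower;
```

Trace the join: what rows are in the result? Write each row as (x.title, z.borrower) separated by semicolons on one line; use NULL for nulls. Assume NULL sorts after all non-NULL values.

Step 1 — x INNER JOIN y on book_id → 5 row(s).
Then LEFT JOIN `loans z` on tag_id: each of those 5 rows is kept; rows whose y.tag_id has no match in z get NULL for z's columns.

(Beloved, NULL); (Dune, Grace); (Emma, Wendy); (Matilda, NULL); (Walden, NULL)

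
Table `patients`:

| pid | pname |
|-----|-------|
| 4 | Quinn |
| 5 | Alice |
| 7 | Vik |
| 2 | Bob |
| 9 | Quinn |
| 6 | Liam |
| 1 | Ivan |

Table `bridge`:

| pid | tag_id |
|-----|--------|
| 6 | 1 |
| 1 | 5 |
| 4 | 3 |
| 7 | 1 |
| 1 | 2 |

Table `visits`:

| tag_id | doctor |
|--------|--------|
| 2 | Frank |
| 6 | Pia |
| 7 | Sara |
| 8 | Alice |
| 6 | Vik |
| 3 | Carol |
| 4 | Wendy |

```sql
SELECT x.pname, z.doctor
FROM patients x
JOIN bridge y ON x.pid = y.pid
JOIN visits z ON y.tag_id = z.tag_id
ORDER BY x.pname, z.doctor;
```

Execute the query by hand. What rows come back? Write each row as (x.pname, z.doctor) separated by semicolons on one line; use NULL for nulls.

(Ivan, Frank); (Quinn, Carol)

Joins associate left-to-right: patients INNER JOIN bridge on pid gives 5 intermediate row(s).
Then INNER JOIN `visits z` on tag_id: keep only rows whose y.tag_id appears in z.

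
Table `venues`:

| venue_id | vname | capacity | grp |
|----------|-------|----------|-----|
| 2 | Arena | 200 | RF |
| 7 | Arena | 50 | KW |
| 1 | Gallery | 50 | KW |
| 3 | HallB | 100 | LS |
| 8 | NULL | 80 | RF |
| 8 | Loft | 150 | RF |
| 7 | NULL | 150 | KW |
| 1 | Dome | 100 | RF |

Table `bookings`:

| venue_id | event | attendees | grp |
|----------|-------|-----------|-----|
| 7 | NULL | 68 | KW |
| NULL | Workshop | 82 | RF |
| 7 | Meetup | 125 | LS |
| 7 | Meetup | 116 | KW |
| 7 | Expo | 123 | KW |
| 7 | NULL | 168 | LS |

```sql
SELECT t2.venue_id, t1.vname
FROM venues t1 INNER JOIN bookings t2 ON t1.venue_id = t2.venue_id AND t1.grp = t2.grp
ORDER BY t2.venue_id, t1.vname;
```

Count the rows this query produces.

6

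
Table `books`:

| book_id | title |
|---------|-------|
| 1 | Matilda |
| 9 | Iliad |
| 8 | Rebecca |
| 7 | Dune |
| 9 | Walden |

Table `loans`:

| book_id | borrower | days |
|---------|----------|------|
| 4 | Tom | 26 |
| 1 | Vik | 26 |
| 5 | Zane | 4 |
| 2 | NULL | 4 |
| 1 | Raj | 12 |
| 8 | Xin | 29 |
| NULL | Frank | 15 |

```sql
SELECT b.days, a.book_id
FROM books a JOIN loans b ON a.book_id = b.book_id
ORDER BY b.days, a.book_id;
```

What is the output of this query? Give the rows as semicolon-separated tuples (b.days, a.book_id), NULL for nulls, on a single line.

(12, 1); (26, 1); (29, 8)

INNER JOIN keeps only pairs where the ON condition holds.
Matching on a.book_id = b.book_id. A NULL in a compared column never satisfies the condition.
- a (book_id=1) pairs with 2 row(s) of b.
- a (book_id=9) has no partner → excluded.
- a (book_id=8) pairs with 1 row(s) of b.
- a (book_id=7) has no partner → excluded.
- a (book_id=9) has no partner → excluded.
After projecting and ordering:
b.days | a.book_id
12 | 1
26 | 1
29 | 8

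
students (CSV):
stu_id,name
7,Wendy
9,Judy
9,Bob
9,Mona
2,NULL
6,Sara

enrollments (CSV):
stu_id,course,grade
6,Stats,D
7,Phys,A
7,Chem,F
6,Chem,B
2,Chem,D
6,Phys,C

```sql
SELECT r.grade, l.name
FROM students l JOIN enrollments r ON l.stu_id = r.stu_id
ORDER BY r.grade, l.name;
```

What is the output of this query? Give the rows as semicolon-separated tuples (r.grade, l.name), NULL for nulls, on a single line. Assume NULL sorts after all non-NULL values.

INNER JOIN keeps only pairs where the ON condition holds.
Matching on l.stu_id = r.stu_id.
Matched pairs: 6.

(A, Wendy); (B, Sara); (C, Sara); (D, Sara); (D, NULL); (F, Wendy)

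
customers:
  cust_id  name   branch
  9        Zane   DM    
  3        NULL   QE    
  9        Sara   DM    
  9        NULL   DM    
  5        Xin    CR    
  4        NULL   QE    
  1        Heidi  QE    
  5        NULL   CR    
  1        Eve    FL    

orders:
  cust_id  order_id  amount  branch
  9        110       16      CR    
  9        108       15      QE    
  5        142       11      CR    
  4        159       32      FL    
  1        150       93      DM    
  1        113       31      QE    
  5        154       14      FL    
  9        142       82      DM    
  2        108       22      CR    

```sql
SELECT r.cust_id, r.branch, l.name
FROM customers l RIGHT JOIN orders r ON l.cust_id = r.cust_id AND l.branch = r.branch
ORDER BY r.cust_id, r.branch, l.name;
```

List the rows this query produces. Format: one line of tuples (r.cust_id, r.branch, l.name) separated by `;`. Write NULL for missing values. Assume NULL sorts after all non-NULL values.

RIGHT JOIN keeps every row from `orders`; unmatched rows get NULL for `customers`'s columns.
Matching on l.cust_id = r.cust_id AND l.branch = r.branch.
- cust_id=9, branch=DM: 1 matching r row(s), so 1 row(s) emitted.
- cust_id=3, branch=QE: no matching r row.
- cust_id=9, branch=DM: 1 matching r row(s), so 1 row(s) emitted.
- cust_id=9, branch=DM: 1 matching r row(s), so 1 row(s) emitted.
- cust_id=5, branch=CR: 1 matching r row(s), so 1 row(s) emitted.
- cust_id=4, branch=QE: no matching r row.
- cust_id=1, branch=QE: 1 matching r row(s), so 1 row(s) emitted.
- cust_id=5, branch=CR: 1 matching r row(s), so 1 row(s) emitted.
- cust_id=1, branch=FL: no matching r row.
- 6 row(s) from r found no l partner → padded with NULL.

(1, DM, NULL); (1, QE, Heidi); (2, CR, NULL); (4, FL, NULL); (5, CR, Xin); (5, CR, NULL); (5, FL, NULL); (9, CR, NULL); (9, DM, Sara); (9, DM, Zane); (9, DM, NULL); (9, QE, NULL)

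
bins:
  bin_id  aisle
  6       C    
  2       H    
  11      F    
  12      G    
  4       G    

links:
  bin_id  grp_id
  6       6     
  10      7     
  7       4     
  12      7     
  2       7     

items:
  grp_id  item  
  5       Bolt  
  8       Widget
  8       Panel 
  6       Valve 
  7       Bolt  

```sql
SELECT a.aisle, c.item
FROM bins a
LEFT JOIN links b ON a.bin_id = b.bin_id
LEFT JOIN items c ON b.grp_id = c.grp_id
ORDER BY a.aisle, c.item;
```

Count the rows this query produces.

Evaluate left to right. First `bins a LEFT JOIN links b` on bin_id: 5 row(s).
Then LEFT JOIN `items c` on grp_id: each of those 5 rows is kept; rows whose b.grp_id has no match in c get NULL for c's columns.
Result: 5 row(s).

5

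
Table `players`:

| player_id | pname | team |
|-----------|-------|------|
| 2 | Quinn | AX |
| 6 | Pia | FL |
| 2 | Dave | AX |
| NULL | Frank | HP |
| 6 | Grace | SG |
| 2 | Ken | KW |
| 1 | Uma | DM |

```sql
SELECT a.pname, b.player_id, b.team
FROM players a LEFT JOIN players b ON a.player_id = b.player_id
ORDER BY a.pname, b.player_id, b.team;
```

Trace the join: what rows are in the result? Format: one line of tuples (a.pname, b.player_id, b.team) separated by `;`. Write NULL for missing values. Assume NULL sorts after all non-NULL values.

(Dave, 2, AX); (Dave, 2, AX); (Dave, 2, KW); (Frank, NULL, NULL); (Grace, 6, FL); (Grace, 6, SG); (Ken, 2, AX); (Ken, 2, AX); (Ken, 2, KW); (Pia, 6, FL); (Pia, 6, SG); (Quinn, 2, AX); (Quinn, 2, AX); (Quinn, 2, KW); (Uma, 1, DM)

LEFT JOIN keeps every row from `players a`; unmatched rows get NULL for `players b`'s columns.
Matching on a.player_id = b.player_id. A NULL in a compared column never satisfies the condition.
- a[0] player_id=2 → 3 match(es) in b → 3 row(s).
- a[1] player_id=6 → 2 match(es) in b → 2 row(s).
- a[2] player_id=2 → 3 match(es) in b → 3 row(s).
- a[3] player_id=NULL → no match; kept with NULLs on the b side.
- a[4] player_id=6 → 2 match(es) in b → 2 row(s).
- a[5] player_id=2 → 3 match(es) in b → 3 row(s).
- a[6] player_id=1 → 1 match(es) in b → 1 row(s).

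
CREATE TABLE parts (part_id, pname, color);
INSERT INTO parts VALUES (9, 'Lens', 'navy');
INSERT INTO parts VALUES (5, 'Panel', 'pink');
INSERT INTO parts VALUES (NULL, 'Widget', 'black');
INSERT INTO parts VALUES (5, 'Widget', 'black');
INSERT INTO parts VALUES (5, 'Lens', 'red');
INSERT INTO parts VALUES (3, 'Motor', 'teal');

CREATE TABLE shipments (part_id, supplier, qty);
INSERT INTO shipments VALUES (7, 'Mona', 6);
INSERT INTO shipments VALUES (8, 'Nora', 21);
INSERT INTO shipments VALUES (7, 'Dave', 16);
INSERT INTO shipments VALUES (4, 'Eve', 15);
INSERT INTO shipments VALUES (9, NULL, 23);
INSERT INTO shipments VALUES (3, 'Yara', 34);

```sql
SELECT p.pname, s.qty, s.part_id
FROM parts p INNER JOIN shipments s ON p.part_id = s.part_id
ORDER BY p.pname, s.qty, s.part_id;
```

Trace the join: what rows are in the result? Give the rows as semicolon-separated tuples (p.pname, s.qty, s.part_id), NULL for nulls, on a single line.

(Lens, 23, 9); (Motor, 34, 3)

INNER JOIN keeps only pairs where the ON condition holds.
Matching on p.part_id = s.part_id. A NULL in a compared column never satisfies the condition.
Matched pairs: 2.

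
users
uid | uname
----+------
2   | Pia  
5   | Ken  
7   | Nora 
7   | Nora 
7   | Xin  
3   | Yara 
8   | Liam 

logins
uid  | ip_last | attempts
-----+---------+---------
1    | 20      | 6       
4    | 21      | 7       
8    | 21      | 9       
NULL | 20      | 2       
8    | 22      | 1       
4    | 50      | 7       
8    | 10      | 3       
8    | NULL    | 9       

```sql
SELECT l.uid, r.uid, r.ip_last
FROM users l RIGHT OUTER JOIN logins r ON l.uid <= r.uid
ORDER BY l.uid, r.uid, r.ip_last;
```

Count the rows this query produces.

34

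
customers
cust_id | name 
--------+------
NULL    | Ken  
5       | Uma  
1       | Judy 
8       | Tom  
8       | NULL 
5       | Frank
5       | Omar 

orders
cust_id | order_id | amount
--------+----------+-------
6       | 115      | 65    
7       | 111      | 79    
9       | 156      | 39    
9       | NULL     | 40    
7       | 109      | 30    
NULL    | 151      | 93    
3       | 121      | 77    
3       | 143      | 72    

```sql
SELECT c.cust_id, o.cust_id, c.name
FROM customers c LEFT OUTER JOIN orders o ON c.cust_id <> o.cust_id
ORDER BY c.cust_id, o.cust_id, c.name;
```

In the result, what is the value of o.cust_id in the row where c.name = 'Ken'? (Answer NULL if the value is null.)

LEFT JOIN keeps every row from `customers`; unmatched rows get NULL for `orders`'s columns.
Matching on c.cust_id <> o.cust_id. A NULL in a compared column never satisfies the condition.
- cust_id=NULL: no o row matches, row kept with o columns NULL.
- cust_id=5: 7 matching o row(s), so 7 row(s) emitted.
- cust_id=1: 7 matching o row(s), so 7 row(s) emitted.
- cust_id=8: 7 matching o row(s), so 7 row(s) emitted.
- cust_id=8: 7 matching o row(s), so 7 row(s) emitted.
- cust_id=5: 7 matching o row(s), so 7 row(s) emitted.
- cust_id=5: 7 matching o row(s), so 7 row(s) emitted.

NULL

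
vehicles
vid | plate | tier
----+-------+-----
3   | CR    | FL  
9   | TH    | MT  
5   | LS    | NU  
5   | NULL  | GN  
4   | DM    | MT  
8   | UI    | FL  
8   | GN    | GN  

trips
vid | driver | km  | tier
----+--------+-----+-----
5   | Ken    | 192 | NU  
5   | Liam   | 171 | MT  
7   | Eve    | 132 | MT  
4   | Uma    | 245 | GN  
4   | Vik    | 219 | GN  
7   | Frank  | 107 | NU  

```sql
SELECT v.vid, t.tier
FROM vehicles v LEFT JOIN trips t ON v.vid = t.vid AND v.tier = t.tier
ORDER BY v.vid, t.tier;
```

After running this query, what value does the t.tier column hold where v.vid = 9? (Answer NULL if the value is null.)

LEFT JOIN keeps every row from `vehicles`; unmatched rows get NULL for `trips`'s columns.
Matching on v.vid = t.vid AND v.tier = t.tier.
- vid=3, tier=FL: no t row matches, row kept with t columns NULL.
- vid=9, tier=MT: no t row matches, row kept with t columns NULL.
- vid=5, tier=NU: 1 matching t row(s), so 1 row(s) emitted.
- vid=5, tier=GN: no t row matches, row kept with t columns NULL.
- vid=4, tier=MT: no t row matches, row kept with t columns NULL.
- vid=8, tier=FL: no t row matches, row kept with t columns NULL.
- vid=8, tier=GN: no t row matches, row kept with t columns NULL.

NULL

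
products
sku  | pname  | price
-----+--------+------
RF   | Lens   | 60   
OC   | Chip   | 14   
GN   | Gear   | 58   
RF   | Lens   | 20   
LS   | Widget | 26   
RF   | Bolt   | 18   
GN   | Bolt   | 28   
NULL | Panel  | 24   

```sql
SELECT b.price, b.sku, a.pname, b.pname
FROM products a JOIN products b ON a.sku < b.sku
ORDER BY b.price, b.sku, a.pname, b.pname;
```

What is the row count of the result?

INNER JOIN keeps only pairs where the ON condition holds.
Matching on a.sku < b.sku. A NULL in a compared column never satisfies the condition.
Matched pairs: 17.
Total: 17 rows.

17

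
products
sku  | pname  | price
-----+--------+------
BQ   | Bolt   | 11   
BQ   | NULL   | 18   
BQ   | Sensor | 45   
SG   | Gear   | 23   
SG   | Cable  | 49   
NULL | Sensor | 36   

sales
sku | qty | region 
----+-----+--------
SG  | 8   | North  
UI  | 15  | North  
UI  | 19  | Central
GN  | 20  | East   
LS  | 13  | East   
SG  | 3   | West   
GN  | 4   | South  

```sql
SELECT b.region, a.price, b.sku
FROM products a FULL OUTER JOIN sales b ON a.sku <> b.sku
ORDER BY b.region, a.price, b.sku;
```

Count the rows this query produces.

FULL OUTER JOIN keeps every row from both sides; unmatched rows get NULL for the other side's columns.
Matching on a.sku <> b.sku. A NULL in a compared column never satisfies the condition.
- a[0] sku=BQ → 7 match(es) in b → 7 row(s).
- a[1] sku=BQ → 7 match(es) in b → 7 row(s).
- a[2] sku=BQ → 7 match(es) in b → 7 row(s).
- a[3] sku=SG → 5 match(es) in b → 5 row(s).
- a[4] sku=SG → 5 match(es) in b → 5 row(s).
- a[5] sku=NULL → no match; kept with NULLs on the b side.
Total: 31 matched + 1 padded = 32 rows.

32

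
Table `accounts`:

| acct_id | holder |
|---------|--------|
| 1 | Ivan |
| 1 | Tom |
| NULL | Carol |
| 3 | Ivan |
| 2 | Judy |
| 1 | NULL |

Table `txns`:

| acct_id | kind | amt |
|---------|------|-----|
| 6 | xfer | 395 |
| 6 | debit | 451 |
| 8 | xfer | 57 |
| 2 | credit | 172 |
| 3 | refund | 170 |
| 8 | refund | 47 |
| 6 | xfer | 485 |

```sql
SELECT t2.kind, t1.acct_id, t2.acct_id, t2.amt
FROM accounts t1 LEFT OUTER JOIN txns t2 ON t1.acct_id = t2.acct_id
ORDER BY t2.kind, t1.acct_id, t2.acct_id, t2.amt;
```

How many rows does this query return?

LEFT JOIN keeps every row from `accounts`; unmatched rows get NULL for `txns`'s columns.
Matching on t1.acct_id = t2.acct_id. A NULL in a compared column never satisfies the condition.
Matched pairs: 2; unmatched t1 rows kept: 4.
Total: 2 matched + 4 padded = 6 rows.

6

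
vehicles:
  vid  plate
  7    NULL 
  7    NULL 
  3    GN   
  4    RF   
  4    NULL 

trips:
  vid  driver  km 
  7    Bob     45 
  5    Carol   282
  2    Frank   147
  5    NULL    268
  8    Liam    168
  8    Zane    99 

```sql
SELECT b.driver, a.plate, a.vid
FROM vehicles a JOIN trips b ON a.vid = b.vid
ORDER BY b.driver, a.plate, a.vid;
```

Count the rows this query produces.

2

INNER JOIN keeps only pairs where the ON condition holds.
Matching on a.vid = b.vid.
Matched pairs: 2.
Total: 2 rows.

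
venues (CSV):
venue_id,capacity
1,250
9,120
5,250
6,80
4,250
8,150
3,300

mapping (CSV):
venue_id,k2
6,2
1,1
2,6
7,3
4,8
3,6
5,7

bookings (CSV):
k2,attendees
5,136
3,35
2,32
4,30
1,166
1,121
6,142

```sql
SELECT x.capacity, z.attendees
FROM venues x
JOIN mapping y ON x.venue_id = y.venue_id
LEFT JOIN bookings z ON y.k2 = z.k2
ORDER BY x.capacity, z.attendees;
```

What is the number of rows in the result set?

Joins associate left-to-right: venues INNER JOIN mapping on venue_id gives 5 intermediate row(s).
Then LEFT JOIN `bookings z` on k2: each of those 5 rows is kept; rows whose y.k2 has no match in z get NULL for z's columns.
Result: 6 row(s).

6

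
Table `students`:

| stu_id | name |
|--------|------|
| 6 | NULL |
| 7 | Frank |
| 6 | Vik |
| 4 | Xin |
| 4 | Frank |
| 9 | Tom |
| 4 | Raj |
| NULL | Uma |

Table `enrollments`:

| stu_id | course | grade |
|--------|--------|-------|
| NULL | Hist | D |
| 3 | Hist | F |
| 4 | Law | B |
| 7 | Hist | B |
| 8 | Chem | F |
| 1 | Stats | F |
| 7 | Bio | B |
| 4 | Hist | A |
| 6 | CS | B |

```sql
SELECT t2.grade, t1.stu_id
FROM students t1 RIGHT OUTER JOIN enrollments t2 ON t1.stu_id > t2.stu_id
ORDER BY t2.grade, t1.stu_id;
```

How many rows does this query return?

28

RIGHT JOIN keeps every row from `enrollments`; unmatched rows get NULL for `students`'s columns.
Matching on t1.stu_id > t2.stu_id. A NULL in a compared column never satisfies the condition.
Matched pairs: 27; unmatched t2 rows kept: 1.
Total: 27 matched + 1 padded = 28 rows.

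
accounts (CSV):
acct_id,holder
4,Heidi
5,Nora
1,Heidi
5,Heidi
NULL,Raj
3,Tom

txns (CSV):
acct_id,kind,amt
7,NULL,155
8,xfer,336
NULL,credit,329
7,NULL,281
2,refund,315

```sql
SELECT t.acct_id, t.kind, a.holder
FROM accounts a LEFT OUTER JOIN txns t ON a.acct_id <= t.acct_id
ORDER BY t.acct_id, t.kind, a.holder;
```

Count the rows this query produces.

17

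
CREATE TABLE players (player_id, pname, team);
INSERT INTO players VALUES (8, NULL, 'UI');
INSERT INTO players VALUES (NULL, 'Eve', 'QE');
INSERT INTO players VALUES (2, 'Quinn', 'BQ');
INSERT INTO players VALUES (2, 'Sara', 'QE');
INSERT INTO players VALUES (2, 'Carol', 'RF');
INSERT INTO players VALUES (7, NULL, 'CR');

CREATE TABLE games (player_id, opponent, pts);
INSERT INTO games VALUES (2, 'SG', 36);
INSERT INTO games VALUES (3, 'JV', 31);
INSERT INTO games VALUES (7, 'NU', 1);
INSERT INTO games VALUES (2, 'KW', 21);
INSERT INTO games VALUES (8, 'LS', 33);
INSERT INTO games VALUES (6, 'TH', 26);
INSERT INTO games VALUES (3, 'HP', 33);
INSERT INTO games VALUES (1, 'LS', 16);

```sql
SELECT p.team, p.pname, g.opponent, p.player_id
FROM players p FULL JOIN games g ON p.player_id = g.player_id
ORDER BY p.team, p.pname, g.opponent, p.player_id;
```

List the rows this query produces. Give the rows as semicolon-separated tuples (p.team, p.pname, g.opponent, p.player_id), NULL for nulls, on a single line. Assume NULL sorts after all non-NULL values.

(BQ, Quinn, KW, 2); (BQ, Quinn, SG, 2); (CR, NULL, NU, 7); (QE, Eve, NULL, NULL); (QE, Sara, KW, 2); (QE, Sara, SG, 2); (RF, Carol, KW, 2); (RF, Carol, SG, 2); (UI, NULL, LS, 8); (NULL, NULL, HP, NULL); (NULL, NULL, JV, NULL); (NULL, NULL, LS, NULL); (NULL, NULL, TH, NULL)

FULL OUTER JOIN keeps every row from both sides; unmatched rows get NULL for the other side's columns.
Matching on p.player_id = g.player_id. A NULL in a compared column never satisfies the condition.
- p (player_id=8) pairs with 1 row(s) of g.
- p (player_id=NULL) has no partner → padded with NULL.
- p (player_id=2) pairs with 2 row(s) of g.
- p (player_id=2) pairs with 2 row(s) of g.
- p (player_id=2) pairs with 2 row(s) of g.
- p (player_id=7) pairs with 1 row(s) of g.
- 4 g row(s) had no p match → kept, p columns NULL.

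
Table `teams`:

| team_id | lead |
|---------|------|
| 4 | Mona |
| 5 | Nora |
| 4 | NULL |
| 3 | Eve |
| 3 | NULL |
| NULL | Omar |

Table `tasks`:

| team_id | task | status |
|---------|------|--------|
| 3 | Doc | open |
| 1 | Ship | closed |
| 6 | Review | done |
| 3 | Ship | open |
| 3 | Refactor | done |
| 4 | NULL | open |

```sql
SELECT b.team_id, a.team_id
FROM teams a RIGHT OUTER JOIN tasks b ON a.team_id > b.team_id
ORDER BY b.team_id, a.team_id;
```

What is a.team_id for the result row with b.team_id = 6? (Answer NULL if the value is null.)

RIGHT JOIN keeps every row from `tasks`; unmatched rows get NULL for `teams`'s columns.
Matching on a.team_id > b.team_id. A NULL in a compared column never satisfies the condition.
- a (team_id=4) pairs with 4 row(s) of b.
- a (team_id=5) pairs with 5 row(s) of b.
- a (team_id=4) pairs with 4 row(s) of b.
- a (team_id=3) pairs with 1 row(s) of b.
- a (team_id=3) pairs with 1 row(s) of b.
- a (team_id=NULL) has no partner in b.
- 1 b row(s) had no a match → kept, a columns NULL.

NULL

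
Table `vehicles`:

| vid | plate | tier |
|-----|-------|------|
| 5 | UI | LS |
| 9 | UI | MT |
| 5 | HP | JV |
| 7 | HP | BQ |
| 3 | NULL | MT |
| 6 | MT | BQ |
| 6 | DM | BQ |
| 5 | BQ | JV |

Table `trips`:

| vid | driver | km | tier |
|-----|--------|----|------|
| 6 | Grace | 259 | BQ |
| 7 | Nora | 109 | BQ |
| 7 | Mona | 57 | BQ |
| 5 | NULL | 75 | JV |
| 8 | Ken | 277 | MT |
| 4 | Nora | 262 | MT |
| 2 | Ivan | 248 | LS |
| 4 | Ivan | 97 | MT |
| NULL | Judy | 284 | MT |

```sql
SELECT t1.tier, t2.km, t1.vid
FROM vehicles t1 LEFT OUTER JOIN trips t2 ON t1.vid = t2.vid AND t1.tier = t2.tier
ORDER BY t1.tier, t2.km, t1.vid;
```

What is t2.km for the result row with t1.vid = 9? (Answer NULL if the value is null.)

NULL

LEFT JOIN keeps every row from `vehicles`; unmatched rows get NULL for `trips`'s columns.
Matching on t1.vid = t2.vid AND t1.tier = t2.tier. A NULL in a compared column never satisfies the condition.
- t1 row (vid=5, tier=LS): no match → kept, t2 columns NULL.
- t1 row (vid=9, tier=MT): no match → kept, t2 columns NULL.
- t1 row (vid=5, tier=JV): matches 1 t2 row(s) → 1 output row(s).
- t1 row (vid=7, tier=BQ): matches 2 t2 row(s) → 2 output row(s).
- t1 row (vid=3, tier=MT): no match → kept, t2 columns NULL.
- t1 row (vid=6, tier=BQ): matches 1 t2 row(s) → 1 output row(s).
- t1 row (vid=6, tier=BQ): matches 1 t2 row(s) → 1 output row(s).
- t1 row (vid=5, tier=JV): matches 1 t2 row(s) → 1 output row(s).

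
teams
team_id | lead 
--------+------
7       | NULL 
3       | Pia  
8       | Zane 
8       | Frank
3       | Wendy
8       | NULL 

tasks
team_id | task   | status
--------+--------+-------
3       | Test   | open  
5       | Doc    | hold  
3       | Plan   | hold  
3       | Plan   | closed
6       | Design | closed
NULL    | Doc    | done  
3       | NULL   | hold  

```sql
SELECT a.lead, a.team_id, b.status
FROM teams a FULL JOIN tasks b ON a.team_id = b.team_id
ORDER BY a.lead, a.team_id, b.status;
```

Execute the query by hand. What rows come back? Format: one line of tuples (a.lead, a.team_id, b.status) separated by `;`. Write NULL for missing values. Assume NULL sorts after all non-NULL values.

FULL OUTER JOIN keeps every row from both sides; unmatched rows get NULL for the other side's columns.
Matching on a.team_id = b.team_id. A NULL in a compared column never satisfies the condition.
Matched pairs: 8; unmatched a rows kept: 4; unmatched b rows kept: 3.

(Frank, 8, NULL); (Pia, 3, closed); (Pia, 3, hold); (Pia, 3, hold); (Pia, 3, open); (Wendy, 3, closed); (Wendy, 3, hold); (Wendy, 3, hold); (Wendy, 3, open); (Zane, 8, NULL); (NULL, 7, NULL); (NULL, 8, NULL); (NULL, NULL, closed); (NULL, NULL, done); (NULL, NULL, hold)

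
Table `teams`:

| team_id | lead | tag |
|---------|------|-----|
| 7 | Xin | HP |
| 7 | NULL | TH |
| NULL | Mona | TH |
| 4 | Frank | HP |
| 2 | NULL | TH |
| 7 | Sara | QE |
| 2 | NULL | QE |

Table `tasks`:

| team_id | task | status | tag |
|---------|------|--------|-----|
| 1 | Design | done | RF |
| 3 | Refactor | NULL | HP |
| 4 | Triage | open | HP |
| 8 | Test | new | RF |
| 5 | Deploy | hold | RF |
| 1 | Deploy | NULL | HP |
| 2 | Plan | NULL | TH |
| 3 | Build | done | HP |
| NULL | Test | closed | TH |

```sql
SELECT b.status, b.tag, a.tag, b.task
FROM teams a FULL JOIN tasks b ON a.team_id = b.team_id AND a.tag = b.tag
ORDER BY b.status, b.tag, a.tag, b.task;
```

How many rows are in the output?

FULL OUTER JOIN keeps every row from both sides; unmatched rows get NULL for the other side's columns.
Matching on a.team_id = b.team_id AND a.tag = b.tag. A NULL in a compared column never satisfies the condition.
- team_id=7, tag=HP: no b row matches, row kept with b columns NULL.
- team_id=7, tag=TH: no b row matches, row kept with b columns NULL.
- team_id=NULL, tag=TH: no b row matches, row kept with b columns NULL.
- team_id=4, tag=HP: 1 matching b row(s), so 1 row(s) emitted.
- team_id=2, tag=TH: 1 matching b row(s), so 1 row(s) emitted.
- team_id=7, tag=QE: no b row matches, row kept with b columns NULL.
- team_id=2, tag=QE: no b row matches, row kept with b columns NULL.
- 7 row(s) from b found no a partner → padded with NULL.
Total: 2 matched + 12 padded = 14 rows.

14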